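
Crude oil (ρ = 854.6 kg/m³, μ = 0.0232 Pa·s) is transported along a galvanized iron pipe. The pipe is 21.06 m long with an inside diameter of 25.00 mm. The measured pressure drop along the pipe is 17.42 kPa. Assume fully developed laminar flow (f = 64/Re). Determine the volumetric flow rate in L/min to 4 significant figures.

Q ≈ 20.51 L/min

For laminar flow, f = 64/Re with Re = ρVD/μ, so Darcy-Weisbach reduces to ΔP = 32μLV/D². Solving for V: V = ΔP·D²/(32μL) = 1.742e+04·(0.025)²/(32·0.0232·21.06) = 0.6964 m/s.
Check: Re = ρVD/μ = 854.6·0.6964·0.025/0.0232 = 641.3 < 2300, so the laminar assumption holds.
Q = V·A = 0.6964·(π/4·0.025²) = 0.0003418 m³/s = 20.51 L/min.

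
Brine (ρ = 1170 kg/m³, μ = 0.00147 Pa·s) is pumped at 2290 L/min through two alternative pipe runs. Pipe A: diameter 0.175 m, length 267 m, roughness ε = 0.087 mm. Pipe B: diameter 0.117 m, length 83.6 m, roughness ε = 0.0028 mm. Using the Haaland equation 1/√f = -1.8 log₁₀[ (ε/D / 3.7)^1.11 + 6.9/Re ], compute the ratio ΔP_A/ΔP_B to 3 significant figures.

ΔP_A/ΔP_B ≈ 0.551

Pipe A: V = Q/A = 0.03817/0.02405 = 1.587 m/s; Re = 2.21e+05; ε/D = 0.000497; Haaland → f = 0.01847; ΔP_A = f(L/D)(ρV²/2) = 4.15e+04 Pa.
Pipe B: V = Q/A = 0.03817/0.01075 = 3.55 m/s; Re = 3.306e+05; ε/D = 2.39e-05; Haaland → f = 0.0143; ΔP_B = f(L/D)(ρV²/2) = 7.533e+04 Pa.
ΔP_A/ΔP_B = 4.15e+04/7.533e+04 = 0.551.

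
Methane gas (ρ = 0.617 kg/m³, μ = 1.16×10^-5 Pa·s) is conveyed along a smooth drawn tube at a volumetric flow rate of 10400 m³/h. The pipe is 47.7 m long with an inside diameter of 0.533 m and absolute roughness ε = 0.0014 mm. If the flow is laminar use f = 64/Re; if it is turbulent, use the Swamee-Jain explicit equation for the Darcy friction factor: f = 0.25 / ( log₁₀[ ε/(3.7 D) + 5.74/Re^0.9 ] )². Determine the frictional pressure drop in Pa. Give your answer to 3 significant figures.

ΔP ≈ 64.2 Pa

Q = 10400 m³/h = 10400/3600 = 2.889 m³/s.
Cross-sectional area A = πD²/4 = π(0.533)²/4 = 0.2231 m²; mean velocity V = Q/A = 2.889/0.2231 = 12.95 m/s.
Reynolds number Re = ρVD/μ = 0.617 · 12.95 · 0.533 / 1.16e-05 = 3.671e+05.
Re > 4000 → turbulent. Relative roughness ε/D = 1.4e-06/0.533 = 2.63e-06. Swamee-Jain: f = 0.25/(log₁₀[2.63e-06/3.7 + 5.74/3.671e+05^0.9])² = 0.25/(log₁₀[7.1e-07 + 5.63e-05])² = 0.25/(-4.244)² = 0.01388.
Darcy-Weisbach: ΔP = f(L/D)(ρV²/2) = 0.01388·(47.7/0.533)·(0.617·12.95²/2) = 0.01388·89.49·51.72 = 64.24 Pa.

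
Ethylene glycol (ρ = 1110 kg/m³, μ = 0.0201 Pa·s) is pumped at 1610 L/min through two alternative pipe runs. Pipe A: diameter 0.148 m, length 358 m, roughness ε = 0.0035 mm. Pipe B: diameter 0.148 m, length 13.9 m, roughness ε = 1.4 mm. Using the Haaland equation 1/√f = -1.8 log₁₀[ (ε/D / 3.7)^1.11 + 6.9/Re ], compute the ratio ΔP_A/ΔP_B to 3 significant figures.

ΔP_A/ΔP_B ≈ 18.0

Pipe A: V = Q/A = 0.02683/0.0172 = 1.56 m/s; Re = 1.275e+04; ε/D = 2.36e-05; Haaland → f = 0.02895; ΔP_A = f(L/D)(ρV²/2) = 9.455e+04 Pa.
Pipe B: V = Q/A = 0.02683/0.0172 = 1.56 m/s; Re = 1.275e+04; ε/D = 0.00946; Haaland → f = 0.04145; ΔP_B = f(L/D)(ρV²/2) = 5256 Pa.
ΔP_A/ΔP_B = 9.455e+04/5256 = 18.0.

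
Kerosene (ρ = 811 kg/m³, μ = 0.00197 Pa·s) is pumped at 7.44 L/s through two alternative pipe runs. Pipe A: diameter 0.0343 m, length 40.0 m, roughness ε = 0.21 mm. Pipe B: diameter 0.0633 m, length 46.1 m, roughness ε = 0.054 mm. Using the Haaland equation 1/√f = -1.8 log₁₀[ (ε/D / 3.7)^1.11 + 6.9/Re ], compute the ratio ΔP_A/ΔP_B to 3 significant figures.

Pipe A: V = Q/A = 0.00744/0.000924 = 8.052 m/s; Re = 1.137e+05; ε/D = 0.00612; Haaland → f = 0.03305; ΔP_A = f(L/D)(ρV²/2) = 1.013e+06 Pa.
Pipe B: V = Q/A = 0.00744/0.003147 = 2.364 m/s; Re = 6.161e+04; ε/D = 0.000853; Haaland → f = 0.02266; ΔP_B = f(L/D)(ρV²/2) = 3.74e+04 Pa.
ΔP_A/ΔP_B = 1.013e+06/3.74e+04 = 27.1.

ΔP_A/ΔP_B ≈ 27.1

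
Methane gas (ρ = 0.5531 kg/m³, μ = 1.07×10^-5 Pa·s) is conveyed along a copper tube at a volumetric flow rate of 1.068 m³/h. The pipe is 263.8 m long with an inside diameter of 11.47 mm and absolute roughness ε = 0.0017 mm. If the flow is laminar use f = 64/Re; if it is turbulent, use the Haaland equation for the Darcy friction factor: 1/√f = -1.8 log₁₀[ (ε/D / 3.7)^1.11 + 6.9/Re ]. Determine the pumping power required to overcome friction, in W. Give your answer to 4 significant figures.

Q = 1.068 m³/h = 1.068/3600 = 0.0002967 m³/s.
Cross-sectional area A = πD²/4 = π(0.01147)²/4 = 0.0001033 m²; mean velocity V = Q/A = 0.0002967/0.0001033 = 2.871 m/s.
Reynolds number Re = ρVD/μ = 0.5531 · 2.871 · 0.01147 / 1.07e-05 = 1702.
Re < 2300 → laminar flow, so f = 64/Re = 64/1702 = 0.0376 (the turbulent correlation is not needed).
Darcy-Weisbach: ΔP = f(L/D)(ρV²/2) = 0.0376·(263.8/0.01147)·(0.5531·2.871²/2) = 0.0376·2.3e+04·2.28 = 1971 Pa.
Pumping power P = QΔP = 0.0002967·1971 = 0.58479 W = 0.5848 W.

P ≈ 0.5848 W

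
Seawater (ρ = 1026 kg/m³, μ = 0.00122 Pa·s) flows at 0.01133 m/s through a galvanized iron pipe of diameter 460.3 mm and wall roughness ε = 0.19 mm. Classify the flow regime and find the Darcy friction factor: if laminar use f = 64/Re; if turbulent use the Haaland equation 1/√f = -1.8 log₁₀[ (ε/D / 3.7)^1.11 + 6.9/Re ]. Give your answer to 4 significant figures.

Re = ρVD/μ = 1026·0.01133·0.4603/0.00122 = 4386.
Re > 4000 → turbulent. ε/D = 0.00019/0.4603 = 0.000413; Haaland: 1/√f = -1.8 log₁₀[4.1e-05 + 0.00157] = 5.026, so f = 0.03959.

f ≈ 0.03959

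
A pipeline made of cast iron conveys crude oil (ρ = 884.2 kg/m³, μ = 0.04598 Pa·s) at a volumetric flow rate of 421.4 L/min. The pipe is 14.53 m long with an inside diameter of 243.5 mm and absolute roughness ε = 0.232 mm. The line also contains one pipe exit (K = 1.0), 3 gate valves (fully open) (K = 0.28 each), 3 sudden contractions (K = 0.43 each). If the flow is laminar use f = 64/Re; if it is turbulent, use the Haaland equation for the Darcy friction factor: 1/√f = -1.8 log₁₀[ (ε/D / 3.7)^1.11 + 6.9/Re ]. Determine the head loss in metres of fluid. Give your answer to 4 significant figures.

Q = 421.4 L/min = 421.4/60000 = 0.007023 m³/s.
Cross-sectional area A = πD²/4 = π(0.2435)²/4 = 0.04657 m²; mean velocity V = Q/A = 0.007023/0.04657 = 0.1508 m/s.
Reynolds number Re = ρVD/μ = 884.2 · 0.1508 · 0.2435 / 0.046 = 706.2.
Re < 2300 → laminar flow, so f = 64/Re = 64/706.2 = 0.09062 (the turbulent correlation is not needed).
Total minor-loss coefficient ΣK = 1·1 + 3·0.28 + 3·0.43 = 3.13.
ΔP = [f·L/D + ΣK]·(ρV²/2) = [0.09062·14.53/0.2435 + 3.13]·(884.2·0.1508²/2) = [5.408 + 3.13]·10.06 = 85.86 Pa.
Head loss h_f = ΔP/(ρg) = 85.86/(884.2·9.81) = 0.009898 m.

h_f ≈ 0.009898 m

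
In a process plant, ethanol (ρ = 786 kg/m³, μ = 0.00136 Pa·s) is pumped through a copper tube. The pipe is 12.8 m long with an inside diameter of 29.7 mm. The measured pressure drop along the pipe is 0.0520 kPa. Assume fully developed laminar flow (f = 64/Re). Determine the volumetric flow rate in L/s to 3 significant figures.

For laminar flow, f = 64/Re with Re = ρVD/μ, so Darcy-Weisbach reduces to ΔP = 32μLV/D². Solving for V: V = ΔP·D²/(32μL) = 52·(0.0297)²/(32·0.00136·12.8) = 0.08234 m/s.
Check: Re = ρVD/μ = 786·0.08234·0.0297/0.00136 = 1413 < 2300, so the laminar assumption holds.
Q = V·A = 0.08234·(π/4·0.0297²) = 5.705e-05 m³/s = 0.0570 L/s.

Q ≈ 0.0570 L/s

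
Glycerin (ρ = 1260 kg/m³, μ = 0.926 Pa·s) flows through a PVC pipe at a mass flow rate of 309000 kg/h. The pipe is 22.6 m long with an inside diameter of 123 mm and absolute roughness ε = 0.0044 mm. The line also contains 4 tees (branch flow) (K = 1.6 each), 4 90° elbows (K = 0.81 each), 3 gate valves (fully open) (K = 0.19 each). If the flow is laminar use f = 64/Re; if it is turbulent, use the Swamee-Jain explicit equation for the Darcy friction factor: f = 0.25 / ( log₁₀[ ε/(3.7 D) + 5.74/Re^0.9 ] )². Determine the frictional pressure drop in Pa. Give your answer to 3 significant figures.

ΔP ≈ 465000 Pa

ṁ = 309000 kg/h = 309000/3600 = 85.83 kg/s.
A = πD²/4 = π(0.123)²/4 = 0.01188 m²; mean velocity V = ṁ/(ρA) = 85.83/(1260 · 0.01188) = 5.733 m/s.
Reynolds number Re = ρVD/μ = 1260 · 5.733 · 0.123 / 0.926 = 959.5.
Re < 2300 → laminar flow, so f = 64/Re = 64/959.5 = 0.0667 (the turbulent correlation is not needed).
Total minor-loss coefficient ΣK = 4·1.6 + 4·0.81 + 3·0.19 = 10.2.
ΔP = [f·L/D + ΣK]·(ρV²/2) = [0.0667·22.6/0.123 + 10.2]·(1260·5.733²/2) = [12.26 + 10.2]·2.071e+04 = 4.652e+05 Pa.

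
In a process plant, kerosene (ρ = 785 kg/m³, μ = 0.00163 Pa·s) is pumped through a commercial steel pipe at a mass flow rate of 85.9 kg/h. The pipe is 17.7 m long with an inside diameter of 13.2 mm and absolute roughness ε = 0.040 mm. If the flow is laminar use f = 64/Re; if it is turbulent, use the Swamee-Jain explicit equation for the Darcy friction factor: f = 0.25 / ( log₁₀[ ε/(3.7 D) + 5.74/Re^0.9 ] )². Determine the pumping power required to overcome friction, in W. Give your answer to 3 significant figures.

P ≈ 0.0358 W

ṁ = 85.9 kg/h = 85.9/3600 = 0.02386 kg/s.
A = πD²/4 = π(0.0132)²/4 = 0.0001368 m²; mean velocity V = ṁ/(ρA) = 0.02386/(785 · 0.0001368) = 0.2221 m/s.
Reynolds number Re = ρVD/μ = 785 · 0.2221 · 0.0132 / 0.00163 = 1412.
Re < 2300 → laminar flow, so f = 64/Re = 64/1412 = 0.04533 (the turbulent correlation is not needed).
Darcy-Weisbach: ΔP = f(L/D)(ρV²/2) = 0.04533·(17.7/0.0132)·(785·0.2221²/2) = 0.04533·1341·19.36 = 1177 Pa.
Q = ṁ/ρ = 0.02386/785 = 3.04e-05 m³/s.
Pumping power P = QΔP = 3.04e-05·1177 = 0.03577 W = 0.0358 W.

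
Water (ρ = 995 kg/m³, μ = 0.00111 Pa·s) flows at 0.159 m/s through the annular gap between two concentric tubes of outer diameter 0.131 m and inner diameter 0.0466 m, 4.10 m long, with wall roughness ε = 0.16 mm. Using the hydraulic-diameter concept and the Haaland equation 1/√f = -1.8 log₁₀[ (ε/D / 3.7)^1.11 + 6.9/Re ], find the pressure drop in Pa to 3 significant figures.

Hydraulic diameter D_h = 4A/P = D_o - D_i = 0.131 - 0.0466 = 0.0844 m.
Re = ρVD_h/μ = 995·0.159·0.0844/0.00111 = 1.203e+04.
ε/D_h = 0.00016/0.0844 = 0.0019; Haaland gives 1/√f = -1.8 log₁₀[0.000223+0.000574] = 5.578, so f = 0.03214.
ΔP = f(L/D_h)(ρV²/2) = 0.03214·4.1/0.0844·12.58 = 19.64 Pa.

ΔP ≈ 19.6 Pa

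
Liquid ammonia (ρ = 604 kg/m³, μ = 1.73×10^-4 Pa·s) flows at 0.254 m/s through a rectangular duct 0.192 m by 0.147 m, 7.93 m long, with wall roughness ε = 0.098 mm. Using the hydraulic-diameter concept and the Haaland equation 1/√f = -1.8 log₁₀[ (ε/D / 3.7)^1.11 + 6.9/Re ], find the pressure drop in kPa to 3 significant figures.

Hydraulic diameter D_h = 4A/P = 4·(0.192·0.147)/(2·(0.192+0.147)) = 0.1129/0.678 = 0.1665 m.
Re = ρVD_h/μ = 604·0.254·0.1665/0.000173 = 1.477e+05.
ε/D_h = 9.8e-05/0.1665 = 0.000589; Haaland gives 1/√f = -1.8 log₁₀[6.08e-05+4.67e-05] = 7.143, so f = 0.0196.
ΔP = f(L/D_h)(ρV²/2) = 0.0196·7.93/0.1665·19.48 = 18.18 Pa.
ΔP = 0.0182 kPa.

ΔP ≈ 0.0182 kPa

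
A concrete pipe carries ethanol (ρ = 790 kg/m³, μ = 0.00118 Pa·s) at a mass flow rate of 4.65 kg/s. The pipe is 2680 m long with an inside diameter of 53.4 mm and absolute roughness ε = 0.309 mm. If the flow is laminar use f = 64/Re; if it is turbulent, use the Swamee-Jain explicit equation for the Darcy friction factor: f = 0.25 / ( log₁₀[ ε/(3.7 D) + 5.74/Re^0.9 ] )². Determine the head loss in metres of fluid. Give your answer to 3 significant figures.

A = πD²/4 = π(0.0534)²/4 = 0.00224 m²; mean velocity V = ṁ/(ρA) = 4.65/(790 · 0.00224) = 2.628 m/s.
Reynolds number Re = ρVD/μ = 790 · 2.628 · 0.0534 / 0.00118 = 9.396e+04.
Re > 4000 → turbulent. Relative roughness ε/D = 0.000309/0.0534 = 0.00579. Swamee-Jain: f = 0.25/(log₁₀[0.00579/3.7 + 5.74/9.396e+04^0.9])² = 0.25/(log₁₀[0.00156 + 0.000192])² = 0.25/(-2.755)² = 0.03293.
Darcy-Weisbach: ΔP = f(L/D)(ρV²/2) = 0.03293·(2680/0.0534)·(790·2.628²/2) = 0.03293·5.019e+04·2728 = 4.509e+06 Pa.
Head loss h_f = ΔP/(ρg) = 4.509e+06/(790·9.81) = 582 m.

h_f ≈ 582 m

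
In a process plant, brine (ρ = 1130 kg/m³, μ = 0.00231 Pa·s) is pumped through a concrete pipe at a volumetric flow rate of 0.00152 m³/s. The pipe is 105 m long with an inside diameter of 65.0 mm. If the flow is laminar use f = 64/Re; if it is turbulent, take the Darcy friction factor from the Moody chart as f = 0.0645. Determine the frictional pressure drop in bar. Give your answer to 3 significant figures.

Cross-sectional area A = πD²/4 = π(0.065)²/4 = 0.003318 m²; mean velocity V = Q/A = 0.00152/0.003318 = 0.4581 m/s.
Reynolds number Re = ρVD/μ = 1130 · 0.4581 · 0.065 / 0.00231 = 1.456e+04.
Re > 4000 → turbulent; use the Moody-chart value f = 0.0645.
Darcy-Weisbach: ΔP = f(L/D)(ρV²/2) = 0.0645·(105/0.065)·(1130·0.4581²/2) = 0.0645·1615·118.6 = 1.235e+04 Pa.
ΔP = 1.235e+04 Pa = 0.124 bar.

ΔP ≈ 0.124 bar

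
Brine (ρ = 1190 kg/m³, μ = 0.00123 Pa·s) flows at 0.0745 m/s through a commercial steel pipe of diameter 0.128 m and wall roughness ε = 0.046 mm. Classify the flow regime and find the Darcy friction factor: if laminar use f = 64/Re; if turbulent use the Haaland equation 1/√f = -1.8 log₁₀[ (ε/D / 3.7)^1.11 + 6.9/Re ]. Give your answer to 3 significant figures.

f ≈ 0.0320

Re = ρVD/μ = 1190·0.0745·0.128/0.00123 = 9226.
Re > 4000 → turbulent. ε/D = 4.6e-05/0.128 = 0.000359; Haaland: 1/√f = -1.8 log₁₀[3.52e-05 + 0.000748] = 5.591, so f = 0.03199.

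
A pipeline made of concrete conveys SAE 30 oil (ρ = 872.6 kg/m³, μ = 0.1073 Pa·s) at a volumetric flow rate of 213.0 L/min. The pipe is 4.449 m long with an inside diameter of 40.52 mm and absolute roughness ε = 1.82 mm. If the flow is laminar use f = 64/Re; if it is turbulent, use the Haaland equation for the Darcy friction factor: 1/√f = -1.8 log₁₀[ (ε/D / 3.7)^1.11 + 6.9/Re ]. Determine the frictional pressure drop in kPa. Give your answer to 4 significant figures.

Q = 213.0 L/min = 213.0/60000 = 0.00355 m³/s.
Cross-sectional area A = πD²/4 = π(0.04052)²/4 = 0.00129 m²; mean velocity V = Q/A = 0.00355/0.00129 = 2.753 m/s.
Reynolds number Re = ρVD/μ = 872.6 · 2.753 · 0.04052 / 0.107 = 907.2.
Re < 2300 → laminar flow, so f = 64/Re = 64/907.2 = 0.07055 (the turbulent correlation is not needed).
Darcy-Weisbach: ΔP = f(L/D)(ρV²/2) = 0.07055·(4.449/0.04052)·(872.6·2.753²/2) = 0.07055·109.8·3307 = 2.561e+04 Pa.
ΔP = 2.561e+04 Pa = 25.61 kPa.

ΔP ≈ 25.61 kPa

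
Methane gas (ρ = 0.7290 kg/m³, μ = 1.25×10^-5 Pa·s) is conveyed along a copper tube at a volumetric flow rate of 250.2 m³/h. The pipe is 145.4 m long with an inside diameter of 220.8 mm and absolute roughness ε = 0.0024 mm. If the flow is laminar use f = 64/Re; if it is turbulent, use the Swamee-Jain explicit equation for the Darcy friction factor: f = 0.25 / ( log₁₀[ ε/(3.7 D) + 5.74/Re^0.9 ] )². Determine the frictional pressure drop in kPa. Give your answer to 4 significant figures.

Q = 250.2 m³/h = 250.2/3600 = 0.0695 m³/s.
Cross-sectional area A = πD²/4 = π(0.2208)²/4 = 0.03829 m²; mean velocity V = Q/A = 0.0695/0.03829 = 1.815 m/s.
Reynolds number Re = ρVD/μ = 0.729 · 1.815 · 0.2208 / 1.25e-05 = 2.337e+04.
Re > 4000 → turbulent. Relative roughness ε/D = 2.4e-06/0.2208 = 1.09e-05. Swamee-Jain: f = 0.25/(log₁₀[1.09e-05/3.7 + 5.74/2.337e+04^0.9])² = 0.25/(log₁₀[2.94e-06 + 0.000672])² = 0.25/(-3.171)² = 0.02486.
Darcy-Weisbach: ΔP = f(L/D)(ρV²/2) = 0.02486·(145.4/0.2208)·(0.729·1.815²/2) = 0.02486·658.5·1.201 = 19.66 Pa.
ΔP = 19.66 Pa = 0.01966 kPa.

ΔP ≈ 0.01966 kPa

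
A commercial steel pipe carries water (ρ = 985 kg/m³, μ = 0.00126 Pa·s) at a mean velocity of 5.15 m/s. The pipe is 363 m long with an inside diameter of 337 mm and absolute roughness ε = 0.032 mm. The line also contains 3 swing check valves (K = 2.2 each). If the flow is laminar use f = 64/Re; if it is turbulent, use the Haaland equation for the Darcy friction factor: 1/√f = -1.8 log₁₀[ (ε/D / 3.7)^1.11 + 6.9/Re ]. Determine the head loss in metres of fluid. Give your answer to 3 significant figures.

h_f ≈ 27.8 m

Reynolds number Re = ρVD/μ = 985 · 5.15 · 0.337 / 0.00126 = 1.357e+06.
Re > 4000 → turbulent. Relative roughness ε/D = 3.2e-05/0.337 = 9.5e-05. Haaland: 1/√f = -1.8 log₁₀[(9.5e-05/3.7)^1.11 + 6.9/1.357e+06] = -1.8 log₁₀[8.02e-06 + 5.09e-06] = 8.788, so f = 0.01295.
Total minor-loss coefficient ΣK = 3·2.2 = 6.6.
ΔP = [f·L/D + ΣK]·(ρV²/2) = [0.01295·363/0.337 + 6.6]·(985·5.15²/2) = [13.95 + 6.6]·1.306e+04 = 2.684e+05 Pa.
Head loss h_f = ΔP/(ρg) = 2.684e+05/(985·9.81) = 27.8 m.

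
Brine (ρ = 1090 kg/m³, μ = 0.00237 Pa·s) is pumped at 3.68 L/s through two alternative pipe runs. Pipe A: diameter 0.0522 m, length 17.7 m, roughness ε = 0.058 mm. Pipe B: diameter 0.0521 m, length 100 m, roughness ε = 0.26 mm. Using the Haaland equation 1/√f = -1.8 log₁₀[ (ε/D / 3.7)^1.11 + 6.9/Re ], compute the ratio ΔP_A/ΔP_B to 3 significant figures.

Pipe A: V = Q/A = 0.00368/0.00214 = 1.72 m/s; Re = 4.128e+04; ε/D = 0.00111; Haaland → f = 0.02467; ΔP_A = f(L/D)(ρV²/2) = 1.348e+04 Pa.
Pipe B: V = Q/A = 0.00368/0.002132 = 1.726 m/s; Re = 4.136e+04; ε/D = 0.00499; Haaland → f = 0.03239; ΔP_B = f(L/D)(ρV²/2) = 1.01e+05 Pa.
ΔP_A/ΔP_B = 1.348e+04/1.01e+05 = 0.134.

ΔP_A/ΔP_B ≈ 0.134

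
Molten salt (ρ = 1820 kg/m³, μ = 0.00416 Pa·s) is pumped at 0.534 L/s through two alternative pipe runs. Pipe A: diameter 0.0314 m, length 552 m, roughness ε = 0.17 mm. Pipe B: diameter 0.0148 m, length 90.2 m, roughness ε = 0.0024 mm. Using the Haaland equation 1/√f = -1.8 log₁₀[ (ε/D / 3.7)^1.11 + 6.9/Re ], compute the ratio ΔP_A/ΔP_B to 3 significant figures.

Pipe A: V = Q/A = 0.000534/0.0007744 = 0.6896 m/s; Re = 9473; ε/D = 0.00541; Haaland → f = 0.03824; ΔP_A = f(L/D)(ρV²/2) = 2.909e+05 Pa.
Pipe B: V = Q/A = 0.000534/0.000172 = 3.104 m/s; Re = 2.01e+04; ε/D = 0.000162; Haaland → f = 0.02599; ΔP_B = f(L/D)(ρV²/2) = 1.389e+06 Pa.
ΔP_A/ΔP_B = 2.909e+05/1.389e+06 = 0.209.

ΔP_A/ΔP_B ≈ 0.209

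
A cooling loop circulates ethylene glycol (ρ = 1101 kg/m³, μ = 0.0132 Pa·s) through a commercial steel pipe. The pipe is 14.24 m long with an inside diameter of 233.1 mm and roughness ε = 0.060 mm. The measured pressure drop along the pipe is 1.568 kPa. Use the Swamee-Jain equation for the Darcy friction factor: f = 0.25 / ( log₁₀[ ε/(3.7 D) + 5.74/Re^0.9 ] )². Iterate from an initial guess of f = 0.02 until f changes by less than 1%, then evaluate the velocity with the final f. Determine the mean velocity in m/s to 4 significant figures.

Rearranging Darcy-Weisbach: V = √(2·ΔP·D/(f·L·ρ)). With ε/D = 6e-05/0.2331 = 0.000257, iterate starting from f = 0.02:
  f = 0.02 → V = √(2·1568·0.2331/(0.02·14.24·1101)) = 1.527 m/s; Re = ρVD/μ = 2.969e+04; f → 0.0242
  f = 0.0242 → V = 1.388 m/s; Re = 2.699e+04; f → 0.02471
  f = 0.02471 → V = 1.374 m/s; Re = 2.671e+04; f → 0.02477
Converged (Δf/f < 1%). With the final f = 0.02477: V = √(2·1568·0.2331/(0.02477·14.24·1101)) = 1.372 m/s.

V ≈ 1.372 m/s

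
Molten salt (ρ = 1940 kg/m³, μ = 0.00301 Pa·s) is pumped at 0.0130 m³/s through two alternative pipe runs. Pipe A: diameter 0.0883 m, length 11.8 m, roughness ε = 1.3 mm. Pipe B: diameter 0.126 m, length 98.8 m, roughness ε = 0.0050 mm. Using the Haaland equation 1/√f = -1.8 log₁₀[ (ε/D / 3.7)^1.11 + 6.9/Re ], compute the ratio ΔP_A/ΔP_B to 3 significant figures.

Pipe A: V = Q/A = 0.013/0.006124 = 2.123 m/s; Re = 1.208e+05; ε/D = 0.0147; Haaland → f = 0.04385; ΔP_A = f(L/D)(ρV²/2) = 2.562e+04 Pa.
Pipe B: V = Q/A = 0.013/0.01247 = 1.043 m/s; Re = 8.467e+04; ε/D = 3.97e-05; Haaland → f = 0.01861; ΔP_B = f(L/D)(ρV²/2) = 1.538e+04 Pa.
ΔP_A/ΔP_B = 2.562e+04/1.538e+04 = 1.67.

ΔP_A/ΔP_B ≈ 1.67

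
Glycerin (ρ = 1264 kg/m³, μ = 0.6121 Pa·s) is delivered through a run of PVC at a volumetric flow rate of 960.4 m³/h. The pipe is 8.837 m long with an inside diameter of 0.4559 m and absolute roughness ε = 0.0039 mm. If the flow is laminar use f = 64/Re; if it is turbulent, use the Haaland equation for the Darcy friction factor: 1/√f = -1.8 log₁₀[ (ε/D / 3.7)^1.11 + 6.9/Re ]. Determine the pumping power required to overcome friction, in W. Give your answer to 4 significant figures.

Q = 960.4 m³/h = 960.4/3600 = 0.2668 m³/s.
Cross-sectional area A = πD²/4 = π(0.4559)²/4 = 0.1632 m²; mean velocity V = Q/A = 0.2668/0.1632 = 1.634 m/s.
Reynolds number Re = ρVD/μ = 1264 · 1.634 · 0.4559 / 0.612 = 1539.
Re < 2300 → laminar flow, so f = 64/Re = 64/1539 = 0.0416 (the turbulent correlation is not needed).
Darcy-Weisbach: ΔP = f(L/D)(ρV²/2) = 0.0416·(8.837/0.4559)·(1264·1.634²/2) = 0.0416·19.38·1688 = 1361 Pa.
Pumping power P = QΔP = 0.2668·1361 = 363.08 W = 363.1 W.

P ≈ 363.1 W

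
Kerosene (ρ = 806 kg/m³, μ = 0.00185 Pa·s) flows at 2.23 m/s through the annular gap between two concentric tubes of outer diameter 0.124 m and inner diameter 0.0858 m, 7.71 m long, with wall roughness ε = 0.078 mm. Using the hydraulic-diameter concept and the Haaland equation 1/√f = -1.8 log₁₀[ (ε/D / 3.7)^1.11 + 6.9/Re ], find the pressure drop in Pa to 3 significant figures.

Hydraulic diameter D_h = 4A/P = D_o - D_i = 0.124 - 0.0858 = 0.0382 m.
Re = ρVD_h/μ = 806·2.23·0.0382/0.00185 = 3.711e+04.
ε/D_h = 7.8e-05/0.0382 = 0.00204; Haaland gives 1/√f = -1.8 log₁₀[0.000242+0.000186] = 6.064, so f = 0.0272.
ΔP = f(L/D_h)(ρV²/2) = 0.0272·7.71/0.0382·2004 = 1.1e+04 Pa.

ΔP ≈ 11000 Pa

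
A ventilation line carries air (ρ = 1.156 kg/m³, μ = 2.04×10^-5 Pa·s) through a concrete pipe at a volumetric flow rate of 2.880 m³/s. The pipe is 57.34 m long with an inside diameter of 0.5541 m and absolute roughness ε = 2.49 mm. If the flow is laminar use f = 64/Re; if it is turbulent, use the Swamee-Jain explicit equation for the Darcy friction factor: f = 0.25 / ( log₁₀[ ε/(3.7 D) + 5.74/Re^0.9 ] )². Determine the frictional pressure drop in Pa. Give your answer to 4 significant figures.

ΔP ≈ 254.3 Pa

Cross-sectional area A = πD²/4 = π(0.5541)²/4 = 0.2411 m²; mean velocity V = Q/A = 2.88/0.2411 = 11.94 m/s.
Reynolds number Re = ρVD/μ = 1.156 · 11.94 · 0.5541 / 2.04e-05 = 3.75e+05.
Re > 4000 → turbulent. Relative roughness ε/D = 0.00249/0.5541 = 0.00449. Swamee-Jain: f = 0.25/(log₁₀[0.00449/3.7 + 5.74/3.75e+05^0.9])² = 0.25/(log₁₀[0.00121 + 5.52e-05])² = 0.25/(-2.896)² = 0.0298.
Darcy-Weisbach: ΔP = f(L/D)(ρV²/2) = 0.0298·(57.34/0.5541)·(1.156·11.94²/2) = 0.0298·103.5·82.45 = 254.3 Pa.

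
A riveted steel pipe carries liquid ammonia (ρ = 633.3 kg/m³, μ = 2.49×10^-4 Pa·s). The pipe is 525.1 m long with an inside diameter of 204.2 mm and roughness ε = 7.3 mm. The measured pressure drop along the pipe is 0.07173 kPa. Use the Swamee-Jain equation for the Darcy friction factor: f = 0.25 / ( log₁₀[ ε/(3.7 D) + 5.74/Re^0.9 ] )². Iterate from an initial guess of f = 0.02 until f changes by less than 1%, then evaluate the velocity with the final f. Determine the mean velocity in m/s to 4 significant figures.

V ≈ 0.03718 m/s

Rearranging Darcy-Weisbach: V = √(2·ΔP·D/(f·L·ρ)). With ε/D = 0.0073/0.2042 = 0.0357, iterate starting from f = 0.02:
  f = 0.02 → V = √(2·71.73·0.2042/(0.02·525.1·633.3)) = 0.06637 m/s; Re = ρVD/μ = 3.447e+04; f → 0.06287
  f = 0.06287 → V = 0.03743 m/s; Re = 1.944e+04; f → 0.06372
  f = 0.06372 → V = 0.03718 m/s; Re = 1.931e+04; f → 0.06374
Converged (Δf/f < 1%). With the final f = 0.06374: V = √(2·71.73·0.2042/(0.06374·525.1·633.3)) = 0.03718 m/s.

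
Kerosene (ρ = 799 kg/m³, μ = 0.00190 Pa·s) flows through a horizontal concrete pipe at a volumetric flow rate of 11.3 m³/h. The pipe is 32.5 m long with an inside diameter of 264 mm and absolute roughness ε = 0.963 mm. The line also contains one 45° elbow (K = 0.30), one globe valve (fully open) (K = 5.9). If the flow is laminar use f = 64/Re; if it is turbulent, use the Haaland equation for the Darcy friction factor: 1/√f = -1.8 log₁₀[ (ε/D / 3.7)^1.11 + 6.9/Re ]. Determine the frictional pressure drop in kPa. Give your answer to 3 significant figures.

ΔP ≈ 0.0145 kPa

Q = 11.3 m³/h = 11.3/3600 = 0.003139 m³/s.
Cross-sectional area A = πD²/4 = π(0.264)²/4 = 0.05474 m²; mean velocity V = Q/A = 0.003139/0.05474 = 0.05734 m/s.
Reynolds number Re = ρVD/μ = 799 · 0.05734 · 0.264 / 0.0019 = 6366.
Re > 4000 → turbulent. Relative roughness ε/D = 0.000963/0.264 = 0.00365. Haaland: 1/√f = -1.8 log₁₀[(0.00365/3.7)^1.11 + 6.9/6366] = -1.8 log₁₀[0.00046 + 0.00108] = 5.06, so f = 0.03905.
Total minor-loss coefficient ΣK = 1·0.3 + 1·5.9 = 6.2.
ΔP = [f·L/D + ΣK]·(ρV²/2) = [0.03905·32.5/0.264 + 6.2]·(799·0.05734²/2) = [4.808 + 6.2]·1.314 = 14.46 Pa.
ΔP = 14.46 Pa = 0.0145 kPa.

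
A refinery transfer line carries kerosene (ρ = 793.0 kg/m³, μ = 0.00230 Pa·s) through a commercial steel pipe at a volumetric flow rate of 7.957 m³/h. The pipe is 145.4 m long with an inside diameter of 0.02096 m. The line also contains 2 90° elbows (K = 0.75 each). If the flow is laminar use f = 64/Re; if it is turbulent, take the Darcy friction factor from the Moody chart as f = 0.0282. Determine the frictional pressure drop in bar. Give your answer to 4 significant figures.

ΔP ≈ 32.07 bar

Q = 7.957 m³/h = 7.957/3600 = 0.00221 m³/s.
Cross-sectional area A = πD²/4 = π(0.02096)²/4 = 0.000345 m²; mean velocity V = Q/A = 0.00221/0.000345 = 6.406 m/s.
Reynolds number Re = ρVD/μ = 793 · 6.406 · 0.02096 / 0.0023 = 4.629e+04.
Re > 4000 → turbulent; use the Moody-chart value f = 0.0282.
Total minor-loss coefficient ΣK = 2·0.75 = 1.5.
ΔP = [f·L/D + ΣK]·(ρV²/2) = [0.0282·145.4/0.02096 + 1.5]·(793·6.406²/2) = [195.6 + 1.5]·1.627e+04 = 3.207e+06 Pa.
ΔP = 3.207e+06 Pa = 32.07 bar.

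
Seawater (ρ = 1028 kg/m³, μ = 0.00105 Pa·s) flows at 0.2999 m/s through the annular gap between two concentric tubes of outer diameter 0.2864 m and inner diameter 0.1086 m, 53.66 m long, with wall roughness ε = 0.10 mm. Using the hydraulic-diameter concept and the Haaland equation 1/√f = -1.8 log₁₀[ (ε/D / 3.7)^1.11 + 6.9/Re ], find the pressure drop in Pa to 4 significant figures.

ΔP ≈ 311.0 Pa

Hydraulic diameter D_h = 4A/P = D_o - D_i = 0.2864 - 0.1086 = 0.1778 m.
Re = ρVD_h/μ = 1028·0.2999·0.1778/0.00105 = 5.22e+04.
ε/D_h = 0.0001/0.1778 = 0.000562; Haaland gives 1/√f = -1.8 log₁₀[5.78e-05+0.000132] = 6.698, so f = 0.02229.
ΔP = f(L/D_h)(ρV²/2) = 0.02229·53.66/0.1778·46.23 = 311 Pa.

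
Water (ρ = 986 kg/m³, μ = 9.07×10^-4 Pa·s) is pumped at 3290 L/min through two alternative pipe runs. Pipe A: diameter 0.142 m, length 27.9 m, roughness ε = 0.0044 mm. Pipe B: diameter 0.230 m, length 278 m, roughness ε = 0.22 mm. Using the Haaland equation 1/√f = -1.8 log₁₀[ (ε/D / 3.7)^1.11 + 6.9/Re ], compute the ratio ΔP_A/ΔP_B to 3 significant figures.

Pipe A: V = Q/A = 0.05483/0.01584 = 3.462 m/s; Re = 5.345e+05; ε/D = 3.1e-05; Haaland → f = 0.0133; ΔP_A = f(L/D)(ρV²/2) = 1.544e+04 Pa.
Pipe B: V = Q/A = 0.05483/0.04155 = 1.32 m/s; Re = 3.3e+05; ε/D = 0.000957; Haaland → f = 0.02026; ΔP_B = f(L/D)(ρV²/2) = 2.103e+04 Pa.
ΔP_A/ΔP_B = 1.544e+04/2.103e+04 = 0.734.

ΔP_A/ΔP_B ≈ 0.734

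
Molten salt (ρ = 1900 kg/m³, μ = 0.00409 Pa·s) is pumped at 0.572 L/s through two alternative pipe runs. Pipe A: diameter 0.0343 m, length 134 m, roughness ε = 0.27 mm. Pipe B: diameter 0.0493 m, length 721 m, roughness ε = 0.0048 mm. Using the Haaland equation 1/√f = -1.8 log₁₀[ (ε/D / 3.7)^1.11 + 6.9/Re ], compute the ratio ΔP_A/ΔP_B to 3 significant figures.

Pipe A: V = Q/A = 0.000572/0.000924 = 0.619 m/s; Re = 9864; ε/D = 0.00787; Haaland → f = 0.04083; ΔP_A = f(L/D)(ρV²/2) = 5.807e+04 Pa.
Pipe B: V = Q/A = 0.000572/0.001909 = 0.2996 m/s; Re = 6863; ε/D = 9.74e-05; Haaland → f = 0.03443; ΔP_B = f(L/D)(ρV²/2) = 4.295e+04 Pa.
ΔP_A/ΔP_B = 5.807e+04/4.295e+04 = 1.35.

ΔP_A/ΔP_B ≈ 1.35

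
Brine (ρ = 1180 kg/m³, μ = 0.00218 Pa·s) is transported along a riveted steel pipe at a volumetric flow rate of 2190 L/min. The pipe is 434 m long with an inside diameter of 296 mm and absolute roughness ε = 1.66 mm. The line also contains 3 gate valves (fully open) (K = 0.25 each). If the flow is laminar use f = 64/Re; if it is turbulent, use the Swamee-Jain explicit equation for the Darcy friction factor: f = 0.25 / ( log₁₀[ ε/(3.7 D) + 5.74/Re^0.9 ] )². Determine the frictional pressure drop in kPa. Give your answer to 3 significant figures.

ΔP ≈ 8.09 kPa

Q = 2190 L/min = 2190/60000 = 0.0365 m³/s.
Cross-sectional area A = πD²/4 = π(0.296)²/4 = 0.06881 m²; mean velocity V = Q/A = 0.0365/0.06881 = 0.5304 m/s.
Reynolds number Re = ρVD/μ = 1180 · 0.5304 · 0.296 / 0.00218 = 8.498e+04.
Re > 4000 → turbulent. Relative roughness ε/D = 0.00166/0.296 = 0.00561. Swamee-Jain: f = 0.25/(log₁₀[0.00561/3.7 + 5.74/8.498e+04^0.9])² = 0.25/(log₁₀[0.00152 + 0.00021])² = 0.25/(-2.763)² = 0.03275.
Total minor-loss coefficient ΣK = 3·0.25 = 0.75.
ΔP = [f·L/D + ΣK]·(ρV²/2) = [0.03275·434/0.296 + 0.75]·(1180·0.5304²/2) = [48.01 + 0.75]·166 = 8095 Pa.
ΔP = 8095 Pa = 8.09 kPa.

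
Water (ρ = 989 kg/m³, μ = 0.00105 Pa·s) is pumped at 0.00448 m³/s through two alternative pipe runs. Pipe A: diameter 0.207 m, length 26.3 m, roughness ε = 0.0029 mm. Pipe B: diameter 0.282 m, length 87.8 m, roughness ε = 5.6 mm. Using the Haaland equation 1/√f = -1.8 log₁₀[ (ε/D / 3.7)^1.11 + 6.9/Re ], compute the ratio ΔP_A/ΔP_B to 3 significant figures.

Pipe A: V = Q/A = 0.00448/0.03365 = 0.1331 m/s; Re = 2.596e+04; ε/D = 1.4e-05; Haaland → f = 0.02417; ΔP_A = f(L/D)(ρV²/2) = 26.91 Pa.
Pipe B: V = Q/A = 0.00448/0.06246 = 0.07173 m/s; Re = 1.905e+04; ε/D = 0.0199; Haaland → f = 0.05056; ΔP_B = f(L/D)(ρV²/2) = 40.05 Pa.
ΔP_A/ΔP_B = 26.91/40.05 = 0.672.

ΔP_A/ΔP_B ≈ 0.672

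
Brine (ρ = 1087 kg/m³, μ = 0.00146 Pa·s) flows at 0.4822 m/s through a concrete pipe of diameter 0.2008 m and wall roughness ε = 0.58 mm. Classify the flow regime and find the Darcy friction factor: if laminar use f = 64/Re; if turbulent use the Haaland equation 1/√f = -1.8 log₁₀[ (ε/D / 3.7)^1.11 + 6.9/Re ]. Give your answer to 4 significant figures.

Re = ρVD/μ = 1087·0.4822·0.2008/0.00146 = 7.209e+04.
Re > 4000 → turbulent. ε/D = 0.00058/0.2008 = 0.00289; Haaland: 1/√f = -1.8 log₁₀[0.000355 + 9.57e-05] = 6.022, so f = 0.02757.

f ≈ 0.02757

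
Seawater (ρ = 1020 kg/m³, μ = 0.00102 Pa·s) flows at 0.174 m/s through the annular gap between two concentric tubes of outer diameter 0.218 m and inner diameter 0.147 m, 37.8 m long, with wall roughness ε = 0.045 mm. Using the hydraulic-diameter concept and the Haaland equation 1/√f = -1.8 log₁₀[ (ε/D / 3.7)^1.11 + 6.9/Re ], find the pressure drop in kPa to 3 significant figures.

Hydraulic diameter D_h = 4A/P = D_o - D_i = 0.218 - 0.147 = 0.071 m.
Re = ρVD_h/μ = 1020·0.174·0.071/0.00102 = 1.235e+04.
ε/D_h = 4.5e-05/0.071 = 0.000634; Haaland gives 1/√f = -1.8 log₁₀[6.6e-05+0.000559] = 5.768, so f = 0.03006.
ΔP = f(L/D_h)(ρV²/2) = 0.03006·37.8/0.071·15.44 = 247.1 Pa.
ΔP = 0.247 kPa.

ΔP ≈ 0.247 kPa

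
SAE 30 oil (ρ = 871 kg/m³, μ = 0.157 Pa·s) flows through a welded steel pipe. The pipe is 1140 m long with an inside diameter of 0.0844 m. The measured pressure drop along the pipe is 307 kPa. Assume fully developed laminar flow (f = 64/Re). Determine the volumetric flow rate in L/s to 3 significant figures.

For laminar flow, f = 64/Re with Re = ρVD/μ, so Darcy-Weisbach reduces to ΔP = 32μLV/D². Solving for V: V = ΔP·D²/(32μL) = 3.07e+05·(0.0844)²/(32·0.157·1140) = 0.3818 m/s.
Check: Re = ρVD/μ = 871·0.3818·0.0844/0.157 = 178.8 < 2300, so the laminar assumption holds.
Q = V·A = 0.3818·(π/4·0.0844²) = 0.002136 m³/s = 2.14 L/s.

Q ≈ 2.14 L/s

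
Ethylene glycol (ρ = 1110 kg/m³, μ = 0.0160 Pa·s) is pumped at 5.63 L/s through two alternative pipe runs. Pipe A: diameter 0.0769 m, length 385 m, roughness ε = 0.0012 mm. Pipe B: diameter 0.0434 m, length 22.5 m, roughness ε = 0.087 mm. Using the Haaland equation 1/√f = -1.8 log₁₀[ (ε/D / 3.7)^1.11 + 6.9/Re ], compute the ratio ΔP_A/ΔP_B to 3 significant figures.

Pipe A: V = Q/A = 0.00563/0.004645 = 1.212 m/s; Re = 6467; ε/D = 1.56e-05; Haaland → f = 0.03496; ΔP_A = f(L/D)(ρV²/2) = 1.427e+05 Pa.
Pipe B: V = Q/A = 0.00563/0.001479 = 3.806 m/s; Re = 1.146e+04; ε/D = 0.002; Haaland → f = 0.03262; ΔP_B = f(L/D)(ρV²/2) = 1.359e+05 Pa.
ΔP_A/ΔP_B = 1.427e+05/1.359e+05 = 1.05.

ΔP_A/ΔP_B ≈ 1.05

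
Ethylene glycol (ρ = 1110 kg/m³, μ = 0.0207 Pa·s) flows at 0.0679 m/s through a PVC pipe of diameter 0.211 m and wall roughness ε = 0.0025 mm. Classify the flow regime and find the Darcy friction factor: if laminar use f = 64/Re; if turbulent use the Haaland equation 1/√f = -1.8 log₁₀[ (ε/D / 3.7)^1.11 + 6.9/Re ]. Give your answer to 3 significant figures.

f ≈ 0.0833

Re = ρVD/μ = 1110·0.0679·0.211/0.0207 = 768.3.
Re < 2300 → laminar, so f = 64/Re = 0.08331 (roughness is irrelevant in laminar flow).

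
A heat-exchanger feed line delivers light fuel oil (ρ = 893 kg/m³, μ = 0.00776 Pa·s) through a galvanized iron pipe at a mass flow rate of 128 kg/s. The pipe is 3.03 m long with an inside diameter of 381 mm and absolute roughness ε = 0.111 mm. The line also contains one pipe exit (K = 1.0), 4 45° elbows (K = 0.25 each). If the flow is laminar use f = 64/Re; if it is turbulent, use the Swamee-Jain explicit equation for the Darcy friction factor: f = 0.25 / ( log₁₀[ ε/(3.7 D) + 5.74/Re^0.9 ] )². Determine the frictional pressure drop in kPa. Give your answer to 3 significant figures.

ΔP ≈ 1.53 kPa

A = πD²/4 = π(0.381)²/4 = 0.114 m²; mean velocity V = ṁ/(ρA) = 128/(893 · 0.114) = 1.257 m/s.
Reynolds number Re = ρVD/μ = 893 · 1.257 · 0.381 / 0.00776 = 5.512e+04.
Re > 4000 → turbulent. Relative roughness ε/D = 0.000111/0.381 = 0.000291. Swamee-Jain: f = 0.25/(log₁₀[0.000291/3.7 + 5.74/5.512e+04^0.9])² = 0.25/(log₁₀[7.87e-05 + 0.00031])² = 0.25/(-3.41)² = 0.0215.
Total minor-loss coefficient ΣK = 1·1 + 4·0.25 = 2.
ΔP = [f·L/D + ΣK]·(ρV²/2) = [0.0215·3.03/0.381 + 2]·(893·1.257²/2) = [0.171 + 2]·705.8 = 1532 Pa.
ΔP = 1532 Pa = 1.53 kPa.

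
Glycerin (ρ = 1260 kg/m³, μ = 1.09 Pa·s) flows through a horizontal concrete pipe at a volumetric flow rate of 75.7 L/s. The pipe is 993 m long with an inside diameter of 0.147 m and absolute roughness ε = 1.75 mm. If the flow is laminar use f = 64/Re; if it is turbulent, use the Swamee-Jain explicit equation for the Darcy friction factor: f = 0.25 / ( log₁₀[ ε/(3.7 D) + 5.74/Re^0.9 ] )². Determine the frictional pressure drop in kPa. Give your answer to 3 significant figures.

ΔP ≈ 7150 kPa

Q = 75.7 L/s = 75.7/1000 = 0.0757 m³/s.
Cross-sectional area A = πD²/4 = π(0.147)²/4 = 0.01697 m²; mean velocity V = Q/A = 0.0757/0.01697 = 4.46 m/s.
Reynolds number Re = ρVD/μ = 1260 · 4.46 · 0.147 / 1.09 = 757.9.
Re < 2300 → laminar flow, so f = 64/Re = 64/757.9 = 0.08444 (the turbulent correlation is not needed).
Darcy-Weisbach: ΔP = f(L/D)(ρV²/2) = 0.08444·(993/0.147)·(1260·4.46²/2) = 0.08444·6755·1.253e+04 = 7.149e+06 Pa.
ΔP = 7.149e+06 Pa = 7150 kPa.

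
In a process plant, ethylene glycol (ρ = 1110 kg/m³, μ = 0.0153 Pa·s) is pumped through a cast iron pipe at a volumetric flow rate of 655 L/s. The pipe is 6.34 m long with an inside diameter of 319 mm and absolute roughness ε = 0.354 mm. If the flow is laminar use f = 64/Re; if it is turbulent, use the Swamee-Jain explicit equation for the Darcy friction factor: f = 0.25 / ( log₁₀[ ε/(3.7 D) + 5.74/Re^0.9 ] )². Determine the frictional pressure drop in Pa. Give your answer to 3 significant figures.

ΔP ≈ 16100 Pa

Q = 655 L/s = 655/1000 = 0.655 m³/s.
Cross-sectional area A = πD²/4 = π(0.319)²/4 = 0.07992 m²; mean velocity V = Q/A = 0.655/0.07992 = 8.195 m/s.
Reynolds number Re = ρVD/μ = 1110 · 8.195 · 0.319 / 0.0153 = 1.897e+05.
Re > 4000 → turbulent. Relative roughness ε/D = 0.000354/0.319 = 0.00111. Swamee-Jain: f = 0.25/(log₁₀[0.00111/3.7 + 5.74/1.897e+05^0.9])² = 0.25/(log₁₀[0.0003 + 0.000102])² = 0.25/(-3.396)² = 0.02168.
Darcy-Weisbach: ΔP = f(L/D)(ρV²/2) = 0.02168·(6.34/0.319)·(1110·8.195²/2) = 0.02168·19.87·3.728e+04 = 1.606e+04 Pa.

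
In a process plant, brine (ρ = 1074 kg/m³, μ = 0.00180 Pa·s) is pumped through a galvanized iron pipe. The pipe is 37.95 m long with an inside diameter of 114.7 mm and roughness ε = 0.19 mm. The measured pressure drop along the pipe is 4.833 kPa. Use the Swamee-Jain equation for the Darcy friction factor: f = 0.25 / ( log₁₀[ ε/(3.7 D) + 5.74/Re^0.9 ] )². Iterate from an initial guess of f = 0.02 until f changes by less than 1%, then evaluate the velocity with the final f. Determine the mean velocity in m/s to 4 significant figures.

V ≈ 1.042 m/s

Rearranging Darcy-Weisbach: V = √(2·ΔP·D/(f·L·ρ)). With ε/D = 0.00019/0.1147 = 0.00166, iterate starting from f = 0.02:
  f = 0.02 → V = √(2·4833·0.1147/(0.02·37.95·1074)) = 1.166 m/s; Re = ρVD/μ = 7.981e+04; f → 0.02482
  f = 0.02482 → V = 1.047 m/s; Re = 7.165e+04; f → 0.02505
Converged (Δf/f < 1%). With the final f = 0.02505: V = √(2·4833·0.1147/(0.02505·37.95·1074)) = 1.042 m/s.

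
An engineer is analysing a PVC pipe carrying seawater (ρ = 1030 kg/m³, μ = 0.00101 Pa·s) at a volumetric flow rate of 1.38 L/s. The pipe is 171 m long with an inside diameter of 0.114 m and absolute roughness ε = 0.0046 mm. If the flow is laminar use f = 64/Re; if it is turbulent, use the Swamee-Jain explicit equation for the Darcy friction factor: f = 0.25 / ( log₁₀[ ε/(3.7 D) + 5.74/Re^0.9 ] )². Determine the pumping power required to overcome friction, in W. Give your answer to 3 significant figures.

P ≈ 0.537 W

Q = 1.38 L/s = 1.38/1000 = 0.00138 m³/s.
Cross-sectional area A = πD²/4 = π(0.114)²/4 = 0.01021 m²; mean velocity V = Q/A = 0.00138/0.01021 = 0.1352 m/s.
Reynolds number Re = ρVD/μ = 1030 · 0.1352 · 0.114 / 0.00101 = 1.572e+04.
Re > 4000 → turbulent. Relative roughness ε/D = 4.6e-06/0.114 = 4.04e-05. Swamee-Jain: f = 0.25/(log₁₀[4.04e-05/3.7 + 5.74/1.572e+04^0.9])² = 0.25/(log₁₀[1.09e-05 + 0.00096])² = 0.25/(-3.013)² = 0.02754.
Darcy-Weisbach: ΔP = f(L/D)(ρV²/2) = 0.02754·(171/0.114)·(1030·0.1352²/2) = 0.02754·1500·9.414 = 388.9 Pa.
Pumping power P = QΔP = 0.00138·388.9 = 0.5367 W = 0.537 W.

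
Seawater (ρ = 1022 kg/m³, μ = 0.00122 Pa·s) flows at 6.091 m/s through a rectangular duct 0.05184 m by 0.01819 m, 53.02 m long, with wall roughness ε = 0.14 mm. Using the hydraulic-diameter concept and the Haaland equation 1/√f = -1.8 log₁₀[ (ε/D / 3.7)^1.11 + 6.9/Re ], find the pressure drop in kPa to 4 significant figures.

Hydraulic diameter D_h = 4A/P = 4·(0.05184·0.01819)/(2·(0.05184+0.01819)) = 0.003772/0.1401 = 0.02693 m.
Re = ρVD_h/μ = 1022·6.091·0.02693/0.00122 = 1.374e+05.
ε/D_h = 0.00014/0.02693 = 0.0052; Haaland gives 1/√f = -1.8 log₁₀[0.000682+5.02e-05] = 5.643, so f = 0.0314.
ΔP = f(L/D_h)(ρV²/2) = 0.0314·53.02/0.02693·1.896e+04 = 1.172e+06 Pa.
ΔP = 1172 kPa.

ΔP ≈ 1172 kPa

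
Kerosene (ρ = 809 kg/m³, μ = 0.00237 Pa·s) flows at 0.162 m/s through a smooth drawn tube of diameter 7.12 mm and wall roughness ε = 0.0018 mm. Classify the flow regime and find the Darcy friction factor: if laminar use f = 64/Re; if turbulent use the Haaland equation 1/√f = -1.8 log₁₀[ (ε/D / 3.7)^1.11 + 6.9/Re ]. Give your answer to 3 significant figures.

Re = ρVD/μ = 809·0.162·0.00712/0.00237 = 393.7.
Re < 2300 → laminar, so f = 64/Re = 0.1625 (roughness is irrelevant in laminar flow).

f ≈ 0.163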